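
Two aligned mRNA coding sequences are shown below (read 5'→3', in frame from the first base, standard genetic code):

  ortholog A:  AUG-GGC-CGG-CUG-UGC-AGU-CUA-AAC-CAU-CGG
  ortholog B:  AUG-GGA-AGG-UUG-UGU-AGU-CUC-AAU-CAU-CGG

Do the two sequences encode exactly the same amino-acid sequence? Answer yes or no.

yes

Codon 1: AUG Met / AUG Met — identical.
Codon 2: GGC Gly / GGA Gly — synonymous.
Codon 3: CGG Arg / AGG Arg — synonymous.
Codon 4: CUG Leu / UUG Leu — synonymous.
Codon 5: UGC Cys / UGU Cys — synonymous.
Codon 6: AGU Ser / AGU Ser — identical.
Codon 7: CUA Leu / CUC Leu — synonymous.
Codon 8: AAC Asn / AAU Asn — synonymous.
Codon 9: CAU His / CAU His — identical.
Codon 10: CGG Arg / CGG Arg — identical.
Nonsynonymous differences: 0 → same protein.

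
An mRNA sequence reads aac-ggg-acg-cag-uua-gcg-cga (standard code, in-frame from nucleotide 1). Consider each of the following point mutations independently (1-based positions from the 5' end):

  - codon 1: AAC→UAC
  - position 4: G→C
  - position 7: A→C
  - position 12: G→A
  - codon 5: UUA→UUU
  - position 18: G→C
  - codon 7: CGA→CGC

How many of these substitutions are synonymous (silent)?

3

Codon 1: AAC (Asn) → UAC (Tyr) — missense.
Codon 2: GGG (Gly) → CGG (Arg) — missense.
Codon 3: ACG (Thr) → CCG (Pro) — missense.
Codon 4: CAG (Gln) → CAA (Gln) — synonymous.
Codon 5: UUA (Leu) → UUU (Phe) — missense.
Codon 6: GCG (Ala) → GCC (Ala) — synonymous.
Codon 7: CGA (Arg) → CGC (Arg) — synonymous.
Synonymous: 3 of 7.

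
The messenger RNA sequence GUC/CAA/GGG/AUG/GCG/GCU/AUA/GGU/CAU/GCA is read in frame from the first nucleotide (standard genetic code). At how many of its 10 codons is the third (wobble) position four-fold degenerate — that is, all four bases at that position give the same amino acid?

6

Codon 1 GUC (Val): third position 4-fold.
Codon 2 CAA (Gln): third position 2-fold.
Codon 3 GGG (Gly): third position 4-fold.
Codon 4 AUG (Met): third position 1-fold.
Codon 5 GCG (Ala): third position 4-fold.
Codon 6 GCU (Ala): third position 4-fold.
Codon 7 AUA (Ile): third position 3-fold.
Codon 8 GGU (Gly): third position 4-fold.
Codon 9 CAU (His): third position 2-fold.
Codon 10 GCA (Ala): third position 4-fold.
Four-fold degenerate third positions: 6.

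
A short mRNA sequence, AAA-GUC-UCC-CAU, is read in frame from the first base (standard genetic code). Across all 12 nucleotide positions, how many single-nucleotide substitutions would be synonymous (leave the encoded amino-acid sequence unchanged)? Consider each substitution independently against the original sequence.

Codon 1 (AAA, Lys): 1 synonymous substitution.
Codon 2 (GUC, Val): 3 synonymous substitutions.
Codon 3 (UCC, Ser): 3 synonymous substitutions.
Codon 4 (CAU, His): 1 synonymous substitution.
Total: 1 + 3 + 3 + 1 = 8.

8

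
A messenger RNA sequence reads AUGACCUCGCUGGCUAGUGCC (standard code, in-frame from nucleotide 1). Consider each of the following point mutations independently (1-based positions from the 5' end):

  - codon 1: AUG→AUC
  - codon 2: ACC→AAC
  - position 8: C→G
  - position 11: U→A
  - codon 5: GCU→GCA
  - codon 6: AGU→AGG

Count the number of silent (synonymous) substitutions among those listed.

1

Codon 1: AUG (Met) → AUC (Ile) — missense.
Codon 2: ACC (Thr) → AAC (Asn) — missense.
Codon 3: UCG (Ser) → UGG (Trp) — missense.
Codon 4: CUG (Leu) → CAG (Gln) — missense.
Codon 5: GCU (Ala) → GCA (Ala) — synonymous.
Codon 6: AGU (Ser) → AGG (Arg) — missense.
Synonymous: 1 of 6.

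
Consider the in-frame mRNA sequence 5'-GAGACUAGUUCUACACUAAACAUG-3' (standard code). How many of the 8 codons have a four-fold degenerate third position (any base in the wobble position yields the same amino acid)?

Codon 1 GAG (Glu): third position 2-fold.
Codon 2 ACU (Thr): third position 4-fold.
Codon 3 AGU (Ser): third position 2-fold.
Codon 4 UCU (Ser): third position 4-fold.
Codon 5 ACA (Thr): third position 4-fold.
Codon 6 CUA (Leu): third position 4-fold.
Codon 7 AAC (Asn): third position 2-fold.
Codon 8 AUG (Met): third position 1-fold.
Four-fold degenerate third positions: 4.

4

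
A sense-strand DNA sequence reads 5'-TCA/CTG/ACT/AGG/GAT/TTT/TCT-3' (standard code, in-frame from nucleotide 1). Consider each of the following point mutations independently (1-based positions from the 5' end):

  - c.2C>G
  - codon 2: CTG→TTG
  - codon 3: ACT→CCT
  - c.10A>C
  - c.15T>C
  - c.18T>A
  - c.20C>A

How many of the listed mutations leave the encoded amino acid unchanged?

Codon 1: TCA (Ser) → TGA (Stop) — nonsense.
Codon 2: CTG (Leu) → TTG (Leu) — synonymous.
Codon 3: ACT (Thr) → CCT (Pro) — missense.
Codon 4: AGG (Arg) → CGG (Arg) — synonymous.
Codon 5: GAT (Asp) → GAC (Asp) — synonymous.
Codon 6: TTT (Phe) → TTA (Leu) — missense.
Codon 7: TCT (Ser) → TAT (Tyr) — missense.
Synonymous: 3 of 7.

3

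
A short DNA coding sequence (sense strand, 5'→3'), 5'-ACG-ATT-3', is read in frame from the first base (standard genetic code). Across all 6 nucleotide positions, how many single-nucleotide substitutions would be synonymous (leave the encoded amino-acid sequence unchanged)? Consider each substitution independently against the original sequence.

5

Codon 1 (ACG, Thr): 3 synonymous substitutions.
Codon 2 (ATT, Ile): 2 synonymous substitutions.
Total: 3 + 2 = 5.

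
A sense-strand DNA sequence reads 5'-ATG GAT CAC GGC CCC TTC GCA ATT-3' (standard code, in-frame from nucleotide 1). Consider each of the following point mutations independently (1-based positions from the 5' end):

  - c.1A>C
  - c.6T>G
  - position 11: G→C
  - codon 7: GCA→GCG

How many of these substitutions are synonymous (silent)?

Codon 1: ATG (Met) → CTG (Leu) — missense.
Codon 2: GAT (Asp) → GAG (Glu) — missense.
Codon 4: GGC (Gly) → GCC (Ala) — missense.
Codon 7: GCA (Ala) → GCG (Ala) — synonymous.
Synonymous: 1 of 4.

1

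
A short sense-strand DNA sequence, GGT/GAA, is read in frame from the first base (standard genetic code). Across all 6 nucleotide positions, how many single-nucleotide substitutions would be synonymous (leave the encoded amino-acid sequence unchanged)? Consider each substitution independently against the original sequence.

4

Codon 1 (GGT, Gly): 3 synonymous substitutions.
Codon 2 (GAA, Glu): 1 synonymous substitution.
Total: 3 + 1 = 4.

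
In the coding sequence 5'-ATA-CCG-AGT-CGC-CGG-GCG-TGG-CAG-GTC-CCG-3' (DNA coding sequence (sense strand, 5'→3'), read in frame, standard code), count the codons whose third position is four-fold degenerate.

Codon 1 ATA (Ile): third position 3-fold.
Codon 2 CCG (Pro): third position 4-fold.
Codon 3 AGT (Ser): third position 2-fold.
Codon 4 CGC (Arg): third position 4-fold.
Codon 5 CGG (Arg): third position 4-fold.
Codon 6 GCG (Ala): third position 4-fold.
Codon 7 TGG (Trp): third position 1-fold.
Codon 8 CAG (Gln): third position 2-fold.
Codon 9 GTC (Val): third position 4-fold.
Codon 10 CCG (Pro): third position 4-fold.
Four-fold degenerate third positions: 6.

6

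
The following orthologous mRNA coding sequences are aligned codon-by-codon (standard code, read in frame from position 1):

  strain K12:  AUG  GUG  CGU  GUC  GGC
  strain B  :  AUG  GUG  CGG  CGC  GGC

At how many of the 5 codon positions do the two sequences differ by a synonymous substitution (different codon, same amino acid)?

Codon 1: AUG Met / AUG Met — identical.
Codon 2: GUG Val / GUG Val — identical.
Codon 3: CGU Arg / CGG Arg — synonymous.
Codon 4: GUC Val / CGC Arg — nonsynonymous.
Codon 5: GGC Gly / GGC Gly — identical.
Synonymous differences: 1.

1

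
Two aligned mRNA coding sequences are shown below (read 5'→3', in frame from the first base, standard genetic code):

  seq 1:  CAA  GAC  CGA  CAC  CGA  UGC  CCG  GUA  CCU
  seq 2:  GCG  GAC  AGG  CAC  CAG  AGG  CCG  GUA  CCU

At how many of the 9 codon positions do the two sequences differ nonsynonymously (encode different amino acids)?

Codon 1: CAA Gln / GCG Ala — nonsynonymous.
Codon 2: GAC Asp / GAC Asp — identical.
Codon 3: CGA Arg / AGG Arg — synonymous.
Codon 4: CAC His / CAC His — identical.
Codon 5: CGA Arg / CAG Gln — nonsynonymous.
Codon 6: UGC Cys / AGG Arg — nonsynonymous.
Codon 7: CCG Pro / CCG Pro — identical.
Codon 8: GUA Val / GUA Val — identical.
Codon 9: CCU Pro / CCU Pro — identical.
Nonsynonymous differences: 3.

3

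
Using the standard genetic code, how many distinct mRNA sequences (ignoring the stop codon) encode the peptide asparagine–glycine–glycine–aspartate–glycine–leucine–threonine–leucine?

36864

Asn: 2 codons.
Gly: 4 codons.
Gly: 4 codons.
Asp: 2 codons.
Gly: 4 codons.
Leu: 6 codons.
Thr: 4 codons.
Leu: 6 codons.
2 × 4 × 4 × 2 × 4 × 6 × 4 × 6 = 36864.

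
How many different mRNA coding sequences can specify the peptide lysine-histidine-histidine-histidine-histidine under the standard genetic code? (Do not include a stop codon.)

32

Lys: 2 codons.
His: 2 codons.
His: 2 codons.
His: 2 codons.
His: 2 codons.
2 × 2 × 2 × 2 × 2 = 32.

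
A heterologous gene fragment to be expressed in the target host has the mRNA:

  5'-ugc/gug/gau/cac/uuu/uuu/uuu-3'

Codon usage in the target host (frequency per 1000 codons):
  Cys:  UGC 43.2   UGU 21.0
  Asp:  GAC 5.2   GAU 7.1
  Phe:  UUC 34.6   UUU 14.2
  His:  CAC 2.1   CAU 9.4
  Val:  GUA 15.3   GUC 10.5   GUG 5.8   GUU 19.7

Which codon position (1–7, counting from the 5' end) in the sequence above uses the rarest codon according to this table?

4

Codon 1 UGC (Cys): 43.2 per 1000.
Codon 2 GUG (Val): 5.8 per 1000.
Codon 3 GAU (Asp): 7.1 per 1000.
Codon 4 CAC (His): 2.1 per 1000.
Codon 5 UUU (Phe): 14.2 per 1000.
Codon 6 UUU (Phe): 14.2 per 1000.
Codon 7 UUU (Phe): 14.2 per 1000.
Lowest frequency is 2.1 at codon 4.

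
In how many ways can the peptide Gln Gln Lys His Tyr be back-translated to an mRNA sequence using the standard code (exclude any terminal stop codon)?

Gln: 2 codons.
Gln: 2 codons.
Lys: 2 codons.
His: 2 codons.
Tyr: 2 codons.
2 × 2 × 2 × 2 × 2 = 32.

32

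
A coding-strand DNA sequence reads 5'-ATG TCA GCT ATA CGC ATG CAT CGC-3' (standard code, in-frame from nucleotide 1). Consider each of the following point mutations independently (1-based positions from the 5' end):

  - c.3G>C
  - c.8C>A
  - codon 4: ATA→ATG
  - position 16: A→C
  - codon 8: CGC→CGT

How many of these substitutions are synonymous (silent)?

1

Codon 1: ATG (Met) → ATC (Ile) — missense.
Codon 3: GCT (Ala) → GAT (Asp) — missense.
Codon 4: ATA (Ile) → ATG (Met) — missense.
Codon 6: ATG (Met) → CTG (Leu) — missense.
Codon 8: CGC (Arg) → CGT (Arg) — synonymous.
Synonymous: 1 of 5.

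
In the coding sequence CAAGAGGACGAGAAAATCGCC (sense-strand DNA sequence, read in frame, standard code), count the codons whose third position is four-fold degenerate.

1

Codon 1 CAA (Gln): third position 2-fold.
Codon 2 GAG (Glu): third position 2-fold.
Codon 3 GAC (Asp): third position 2-fold.
Codon 4 GAG (Glu): third position 2-fold.
Codon 5 AAA (Lys): third position 2-fold.
Codon 6 ATC (Ile): third position 3-fold.
Codon 7 GCC (Ala): third position 4-fold.
Four-fold degenerate third positions: 1.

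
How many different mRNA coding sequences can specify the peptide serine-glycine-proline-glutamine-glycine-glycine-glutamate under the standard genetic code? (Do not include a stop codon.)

6144

Ser: 6 codons.
Gly: 4 codons.
Pro: 4 codons.
Gln: 2 codons.
Gly: 4 codons.
Gly: 4 codons.
Glu: 2 codons.
6 × 4 × 4 × 2 × 4 × 4 × 2 = 6144.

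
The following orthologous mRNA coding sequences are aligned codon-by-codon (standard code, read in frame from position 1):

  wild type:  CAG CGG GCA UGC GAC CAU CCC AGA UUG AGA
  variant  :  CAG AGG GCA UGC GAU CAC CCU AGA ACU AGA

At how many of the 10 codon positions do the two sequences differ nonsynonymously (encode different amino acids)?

Codon 1: CAG Gln / CAG Gln — identical.
Codon 2: CGG Arg / AGG Arg — synonymous.
Codon 3: GCA Ala / GCA Ala — identical.
Codon 4: UGC Cys / UGC Cys — identical.
Codon 5: GAC Asp / GAU Asp — synonymous.
Codon 6: CAU His / CAC His — synonymous.
Codon 7: CCC Pro / CCU Pro — synonymous.
Codon 8: AGA Arg / AGA Arg — identical.
Codon 9: UUG Leu / ACU Thr — nonsynonymous.
Codon 10: AGA Arg / AGA Arg — identical.
Nonsynonymous differences: 1.

1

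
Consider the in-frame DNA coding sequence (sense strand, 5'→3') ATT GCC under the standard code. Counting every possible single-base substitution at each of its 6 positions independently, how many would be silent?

5

Codon 1 (ATT, Ile): 2 synonymous substitutions.
Codon 2 (GCC, Ala): 3 synonymous substitutions.
Total: 2 + 3 = 5.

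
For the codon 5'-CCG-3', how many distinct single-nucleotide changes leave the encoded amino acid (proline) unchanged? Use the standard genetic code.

3

Position 1: none → 0 synonymous.
Position 2: none → 0 synonymous.
Position 3: CCT, CCC, CCA → 3 synonymous.
Total: 0 + 0 + 3 = 3.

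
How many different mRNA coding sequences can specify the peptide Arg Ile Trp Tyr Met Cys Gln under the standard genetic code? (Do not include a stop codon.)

Arg: 6 codons.
Ile: 3 codons.
Trp: 1 codon.
Tyr: 2 codons.
Met: 1 codon.
Cys: 2 codons.
Gln: 2 codons.
6 × 3 × 1 × 2 × 1 × 2 × 2 = 144.

144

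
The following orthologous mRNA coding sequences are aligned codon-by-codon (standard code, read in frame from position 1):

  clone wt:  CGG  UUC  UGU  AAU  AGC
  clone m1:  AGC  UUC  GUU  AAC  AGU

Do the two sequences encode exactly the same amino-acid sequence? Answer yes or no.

Codon 1: CGG Arg / AGC Ser — nonsynonymous.
Codon 2: UUC Phe / UUC Phe — identical.
Codon 3: UGU Cys / GUU Val — nonsynonymous.
Codon 4: AAU Asn / AAC Asn — synonymous.
Codon 5: AGC Ser / AGU Ser — synonymous.
Nonsynonymous differences: 2 → different protein.

no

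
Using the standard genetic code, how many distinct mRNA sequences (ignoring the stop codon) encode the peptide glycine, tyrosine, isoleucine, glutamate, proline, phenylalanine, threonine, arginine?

Gly: 4 codons.
Tyr: 2 codons.
Ile: 3 codons.
Glu: 2 codons.
Pro: 4 codons.
Phe: 2 codons.
Thr: 4 codons.
Arg: 6 codons.
4 × 2 × 3 × 2 × 4 × 2 × 4 × 6 = 9216.

9216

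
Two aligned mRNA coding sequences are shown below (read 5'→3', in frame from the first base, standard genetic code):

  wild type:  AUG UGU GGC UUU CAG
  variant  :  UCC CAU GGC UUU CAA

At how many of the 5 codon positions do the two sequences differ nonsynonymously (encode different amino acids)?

2

Codon 1: AUG Met / UCC Ser — nonsynonymous.
Codon 2: UGU Cys / CAU His — nonsynonymous.
Codon 3: GGC Gly / GGC Gly — identical.
Codon 4: UUU Phe / UUU Phe — identical.
Codon 5: CAG Gln / CAA Gln — synonymous.
Nonsynonymous differences: 2.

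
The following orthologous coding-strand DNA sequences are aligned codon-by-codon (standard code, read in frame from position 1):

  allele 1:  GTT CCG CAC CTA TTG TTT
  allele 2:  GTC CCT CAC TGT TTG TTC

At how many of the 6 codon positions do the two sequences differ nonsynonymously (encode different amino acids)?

1

Codon 1: GTT Val / GTC Val — synonymous.
Codon 2: CCG Pro / CCT Pro — synonymous.
Codon 3: CAC His / CAC His — identical.
Codon 4: CTA Leu / TGT Cys — nonsynonymous.
Codon 5: TTG Leu / TTG Leu — identical.
Codon 6: TTT Phe / TTC Phe — synonymous.
Nonsynonymous differences: 1.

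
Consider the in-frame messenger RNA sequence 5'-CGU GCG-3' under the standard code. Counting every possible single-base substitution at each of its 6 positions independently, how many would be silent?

6

Codon 1 (CGU, Arg): 3 synonymous substitutions.
Codon 2 (GCG, Ala): 3 synonymous substitutions.
Total: 3 + 3 = 6.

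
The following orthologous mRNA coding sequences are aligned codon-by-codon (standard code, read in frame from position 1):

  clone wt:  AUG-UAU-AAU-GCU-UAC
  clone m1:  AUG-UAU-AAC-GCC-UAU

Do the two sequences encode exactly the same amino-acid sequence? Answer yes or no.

Codon 1: AUG Met / AUG Met — identical.
Codon 2: UAU Tyr / UAU Tyr — identical.
Codon 3: AAU Asn / AAC Asn — synonymous.
Codon 4: GCU Ala / GCC Ala — synonymous.
Codon 5: UAC Tyr / UAU Tyr — synonymous.
Nonsynonymous differences: 0 → same protein.

yes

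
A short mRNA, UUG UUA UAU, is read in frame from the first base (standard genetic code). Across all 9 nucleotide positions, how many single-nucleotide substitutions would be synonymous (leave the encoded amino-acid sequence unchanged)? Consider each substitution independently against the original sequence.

Codon 1 (UUG, Leu): 2 synonymous substitutions.
Codon 2 (UUA, Leu): 2 synonymous substitutions.
Codon 3 (UAU, Tyr): 1 synonymous substitution.
Total: 2 + 2 + 1 = 5.

5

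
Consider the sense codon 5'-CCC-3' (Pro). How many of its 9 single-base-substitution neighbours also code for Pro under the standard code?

3

Position 1: none → 0 synonymous.
Position 2: none → 0 synonymous.
Position 3: CCU, CCA, CCG → 3 synonymous.
Total: 0 + 0 + 3 = 3.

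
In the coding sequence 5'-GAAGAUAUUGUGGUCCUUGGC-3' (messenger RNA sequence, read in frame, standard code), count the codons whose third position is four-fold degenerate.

Codon 1 GAA (Glu): third position 2-fold.
Codon 2 GAU (Asp): third position 2-fold.
Codon 3 AUU (Ile): third position 3-fold.
Codon 4 GUG (Val): third position 4-fold.
Codon 5 GUC (Val): third position 4-fold.
Codon 6 CUU (Leu): third position 4-fold.
Codon 7 GGC (Gly): third position 4-fold.
Four-fold degenerate third positions: 4.

4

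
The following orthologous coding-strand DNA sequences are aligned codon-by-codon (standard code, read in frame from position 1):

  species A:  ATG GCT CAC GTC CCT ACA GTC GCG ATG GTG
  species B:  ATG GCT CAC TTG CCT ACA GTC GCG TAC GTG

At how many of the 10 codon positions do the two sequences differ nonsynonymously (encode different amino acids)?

2

Codon 1: ATG Met / ATG Met — identical.
Codon 2: GCT Ala / GCT Ala — identical.
Codon 3: CAC His / CAC His — identical.
Codon 4: GTC Val / TTG Leu — nonsynonymous.
Codon 5: CCT Pro / CCT Pro — identical.
Codon 6: ACA Thr / ACA Thr — identical.
Codon 7: GTC Val / GTC Val — identical.
Codon 8: GCG Ala / GCG Ala — identical.
Codon 9: ATG Met / TAC Tyr — nonsynonymous.
Codon 10: GTG Val / GTG Val — identical.
Nonsynonymous differences: 2.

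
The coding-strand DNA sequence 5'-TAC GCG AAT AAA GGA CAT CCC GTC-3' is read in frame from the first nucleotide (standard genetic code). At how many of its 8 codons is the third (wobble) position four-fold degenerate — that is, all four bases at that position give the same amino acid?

Codon 1 TAC (Tyr): third position 2-fold.
Codon 2 GCG (Ala): third position 4-fold.
Codon 3 AAT (Asn): third position 2-fold.
Codon 4 AAA (Lys): third position 2-fold.
Codon 5 GGA (Gly): third position 4-fold.
Codon 6 CAT (His): third position 2-fold.
Codon 7 CCC (Pro): third position 4-fold.
Codon 8 GTC (Val): third position 4-fold.
Four-fold degenerate third positions: 4.

4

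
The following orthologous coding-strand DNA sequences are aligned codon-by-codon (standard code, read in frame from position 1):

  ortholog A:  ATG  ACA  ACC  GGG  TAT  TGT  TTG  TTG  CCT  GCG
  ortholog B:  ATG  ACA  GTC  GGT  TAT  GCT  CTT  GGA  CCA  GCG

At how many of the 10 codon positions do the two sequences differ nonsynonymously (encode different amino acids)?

Codon 1: ATG Met / ATG Met — identical.
Codon 2: ACA Thr / ACA Thr — identical.
Codon 3: ACC Thr / GTC Val — nonsynonymous.
Codon 4: GGG Gly / GGT Gly — synonymous.
Codon 5: TAT Tyr / TAT Tyr — identical.
Codon 6: TGT Cys / GCT Ala — nonsynonymous.
Codon 7: TTG Leu / CTT Leu — synonymous.
Codon 8: TTG Leu / GGA Gly — nonsynonymous.
Codon 9: CCT Pro / CCA Pro — synonymous.
Codon 10: GCG Ala / GCG Ala — identical.
Nonsynonymous differences: 3.

3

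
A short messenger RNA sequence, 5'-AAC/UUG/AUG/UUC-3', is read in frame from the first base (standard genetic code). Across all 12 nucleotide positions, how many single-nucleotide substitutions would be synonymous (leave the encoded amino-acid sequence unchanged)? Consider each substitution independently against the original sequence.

Codon 1 (AAC, Asn): 1 synonymous substitution.
Codon 2 (UUG, Leu): 2 synonymous substitutions.
Codon 3 (AUG, Met): 0 synonymous substitutions.
Codon 4 (UUC, Phe): 1 synonymous substitution.
Total: 1 + 2 + 0 + 1 = 4.

4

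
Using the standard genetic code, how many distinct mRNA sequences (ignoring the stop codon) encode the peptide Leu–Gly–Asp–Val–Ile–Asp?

1152

Leu: 6 codons.
Gly: 4 codons.
Asp: 2 codons.
Val: 4 codons.
Ile: 3 codons.
Asp: 2 codons.
6 × 4 × 2 × 4 × 3 × 2 = 1152.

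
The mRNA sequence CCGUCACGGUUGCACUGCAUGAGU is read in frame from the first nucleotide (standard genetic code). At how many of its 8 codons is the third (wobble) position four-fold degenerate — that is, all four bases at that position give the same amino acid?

3

Codon 1 CCG (Pro): third position 4-fold.
Codon 2 UCA (Ser): third position 4-fold.
Codon 3 CGG (Arg): third position 4-fold.
Codon 4 UUG (Leu): third position 2-fold.
Codon 5 CAC (His): third position 2-fold.
Codon 6 UGC (Cys): third position 2-fold.
Codon 7 AUG (Met): third position 1-fold.
Codon 8 AGU (Ser): third position 2-fold.
Four-fold degenerate third positions: 3.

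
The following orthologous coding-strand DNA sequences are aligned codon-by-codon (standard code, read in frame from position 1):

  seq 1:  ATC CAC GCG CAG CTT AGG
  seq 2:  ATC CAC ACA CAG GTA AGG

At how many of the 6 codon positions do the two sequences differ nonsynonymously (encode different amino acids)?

Codon 1: ATC Ile / ATC Ile — identical.
Codon 2: CAC His / CAC His — identical.
Codon 3: GCG Ala / ACA Thr — nonsynonymous.
Codon 4: CAG Gln / CAG Gln — identical.
Codon 5: CTT Leu / GTA Val — nonsynonymous.
Codon 6: AGG Arg / AGG Arg — identical.
Nonsynonymous differences: 2.

2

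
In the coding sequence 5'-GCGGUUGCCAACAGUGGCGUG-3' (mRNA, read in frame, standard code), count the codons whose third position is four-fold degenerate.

Codon 1 GCG (Ala): third position 4-fold.
Codon 2 GUU (Val): third position 4-fold.
Codon 3 GCC (Ala): third position 4-fold.
Codon 4 AAC (Asn): third position 2-fold.
Codon 5 AGU (Ser): third position 2-fold.
Codon 6 GGC (Gly): third position 4-fold.
Codon 7 GUG (Val): third position 4-fold.
Four-fold degenerate third positions: 5.

5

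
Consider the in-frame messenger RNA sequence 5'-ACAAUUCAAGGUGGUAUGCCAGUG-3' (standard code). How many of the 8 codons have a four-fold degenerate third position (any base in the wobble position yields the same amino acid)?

5

Codon 1 ACA (Thr): third position 4-fold.
Codon 2 AUU (Ile): third position 3-fold.
Codon 3 CAA (Gln): third position 2-fold.
Codon 4 GGU (Gly): third position 4-fold.
Codon 5 GGU (Gly): third position 4-fold.
Codon 6 AUG (Met): third position 1-fold.
Codon 7 CCA (Pro): third position 4-fold.
Codon 8 GUG (Val): third position 4-fold.
Four-fold degenerate third positions: 5.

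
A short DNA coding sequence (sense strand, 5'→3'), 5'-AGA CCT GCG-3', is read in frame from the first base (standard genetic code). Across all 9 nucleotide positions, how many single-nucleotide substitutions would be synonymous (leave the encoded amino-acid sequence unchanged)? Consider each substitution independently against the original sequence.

Codon 1 (AGA, Arg): 2 synonymous substitutions.
Codon 2 (CCT, Pro): 3 synonymous substitutions.
Codon 3 (GCG, Ala): 3 synonymous substitutions.
Total: 2 + 3 + 3 = 8.

8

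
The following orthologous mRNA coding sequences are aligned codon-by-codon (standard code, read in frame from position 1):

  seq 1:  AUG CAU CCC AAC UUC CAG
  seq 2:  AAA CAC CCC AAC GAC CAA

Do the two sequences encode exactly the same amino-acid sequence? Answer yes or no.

Codon 1: AUG Met / AAA Lys — nonsynonymous.
Codon 2: CAU His / CAC His — synonymous.
Codon 3: CCC Pro / CCC Pro — identical.
Codon 4: AAC Asn / AAC Asn — identical.
Codon 5: UUC Phe / GAC Asp — nonsynonymous.
Codon 6: CAG Gln / CAA Gln — synonymous.
Nonsynonymous differences: 2 → different protein.

no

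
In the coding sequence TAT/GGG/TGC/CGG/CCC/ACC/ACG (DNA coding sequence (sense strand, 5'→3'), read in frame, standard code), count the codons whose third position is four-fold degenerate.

Codon 1 TAT (Tyr): third position 2-fold.
Codon 2 GGG (Gly): third position 4-fold.
Codon 3 TGC (Cys): third position 2-fold.
Codon 4 CGG (Arg): third position 4-fold.
Codon 5 CCC (Pro): third position 4-fold.
Codon 6 ACC (Thr): third position 4-fold.
Codon 7 ACG (Thr): third position 4-fold.
Four-fold degenerate third positions: 5.

5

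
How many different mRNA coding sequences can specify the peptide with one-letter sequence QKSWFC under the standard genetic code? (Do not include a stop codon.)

Gln: 2 codons.
Lys: 2 codons.
Ser: 6 codons.
Trp: 1 codon.
Phe: 2 codons.
Cys: 2 codons.
2 × 2 × 6 × 1 × 2 × 2 = 96.

96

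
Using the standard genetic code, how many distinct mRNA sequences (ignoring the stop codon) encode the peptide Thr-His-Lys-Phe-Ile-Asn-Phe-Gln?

768

Thr: 4 codons.
His: 2 codons.
Lys: 2 codons.
Phe: 2 codons.
Ile: 3 codons.
Asn: 2 codons.
Phe: 2 codons.
Gln: 2 codons.
4 × 2 × 2 × 2 × 3 × 2 × 2 × 2 = 768.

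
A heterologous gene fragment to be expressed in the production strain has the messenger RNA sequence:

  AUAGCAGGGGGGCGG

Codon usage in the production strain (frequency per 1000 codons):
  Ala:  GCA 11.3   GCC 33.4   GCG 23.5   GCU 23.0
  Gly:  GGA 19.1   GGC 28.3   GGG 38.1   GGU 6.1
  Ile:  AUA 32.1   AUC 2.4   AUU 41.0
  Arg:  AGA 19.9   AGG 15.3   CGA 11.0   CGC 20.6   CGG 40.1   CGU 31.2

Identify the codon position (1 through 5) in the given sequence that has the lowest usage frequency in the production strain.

2

Codon 1 AUA (Ile): 32.1 per 1000.
Codon 2 GCA (Ala): 11.3 per 1000.
Codon 3 GGG (Gly): 38.1 per 1000.
Codon 4 GGG (Gly): 38.1 per 1000.
Codon 5 CGG (Arg): 40.1 per 1000.
Lowest frequency is 11.3 at codon 2.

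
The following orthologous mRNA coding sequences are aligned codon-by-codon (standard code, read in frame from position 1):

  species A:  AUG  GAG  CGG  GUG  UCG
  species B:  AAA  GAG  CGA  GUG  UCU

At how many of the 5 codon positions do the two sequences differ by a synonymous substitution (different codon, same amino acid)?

2

Codon 1: AUG Met / AAA Lys — nonsynonymous.
Codon 2: GAG Glu / GAG Glu — identical.
Codon 3: CGG Arg / CGA Arg — synonymous.
Codon 4: GUG Val / GUG Val — identical.
Codon 5: UCG Ser / UCU Ser — synonymous.
Synonymous differences: 2.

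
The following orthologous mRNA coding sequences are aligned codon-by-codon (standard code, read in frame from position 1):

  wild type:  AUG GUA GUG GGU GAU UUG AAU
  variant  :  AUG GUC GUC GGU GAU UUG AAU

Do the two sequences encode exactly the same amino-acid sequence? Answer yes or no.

yes

Codon 1: AUG Met / AUG Met — identical.
Codon 2: GUA Val / GUC Val — synonymous.
Codon 3: GUG Val / GUC Val — synonymous.
Codon 4: GGU Gly / GGU Gly — identical.
Codon 5: GAU Asp / GAU Asp — identical.
Codon 6: UUG Leu / UUG Leu — identical.
Codon 7: AAU Asn / AAU Asn — identical.
Nonsynonymous differences: 0 → same protein.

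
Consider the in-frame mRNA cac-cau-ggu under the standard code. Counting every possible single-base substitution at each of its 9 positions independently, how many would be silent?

5

Codon 1 (CAC, His): 1 synonymous substitution.
Codon 2 (CAU, His): 1 synonymous substitution.
Codon 3 (GGU, Gly): 3 synonymous substitutions.
Total: 1 + 1 + 3 = 5.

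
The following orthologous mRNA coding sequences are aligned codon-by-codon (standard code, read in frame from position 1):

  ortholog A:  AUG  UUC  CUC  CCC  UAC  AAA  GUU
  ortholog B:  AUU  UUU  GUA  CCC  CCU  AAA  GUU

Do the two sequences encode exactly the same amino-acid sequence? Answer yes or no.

Codon 1: AUG Met / AUU Ile — nonsynonymous.
Codon 2: UUC Phe / UUU Phe — synonymous.
Codon 3: CUC Leu / GUA Val — nonsynonymous.
Codon 4: CCC Pro / CCC Pro — identical.
Codon 5: UAC Tyr / CCU Pro — nonsynonymous.
Codon 6: AAA Lys / AAA Lys — identical.
Codon 7: GUU Val / GUU Val — identical.
Nonsynonymous differences: 3 → different protein.

no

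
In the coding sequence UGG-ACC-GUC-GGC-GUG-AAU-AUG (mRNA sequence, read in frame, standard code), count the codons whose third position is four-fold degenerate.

Codon 1 UGG (Trp): third position 1-fold.
Codon 2 ACC (Thr): third position 4-fold.
Codon 3 GUC (Val): third position 4-fold.
Codon 4 GGC (Gly): third position 4-fold.
Codon 5 GUG (Val): third position 4-fold.
Codon 6 AAU (Asn): third position 2-fold.
Codon 7 AUG (Met): third position 1-fold.
Four-fold degenerate third positions: 4.

4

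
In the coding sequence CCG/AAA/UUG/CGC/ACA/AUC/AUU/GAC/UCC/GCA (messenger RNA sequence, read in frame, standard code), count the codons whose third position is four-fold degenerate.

5

Codon 1 CCG (Pro): third position 4-fold.
Codon 2 AAA (Lys): third position 2-fold.
Codon 3 UUG (Leu): third position 2-fold.
Codon 4 CGC (Arg): third position 4-fold.
Codon 5 ACA (Thr): third position 4-fold.
Codon 6 AUC (Ile): third position 3-fold.
Codon 7 AUU (Ile): third position 3-fold.
Codon 8 GAC (Asp): third position 2-fold.
Codon 9 UCC (Ser): third position 4-fold.
Codon 10 GCA (Ala): third position 4-fold.
Four-fold degenerate third positions: 5.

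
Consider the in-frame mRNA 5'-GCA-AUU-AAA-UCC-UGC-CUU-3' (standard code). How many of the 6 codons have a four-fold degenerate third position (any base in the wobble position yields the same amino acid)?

Codon 1 GCA (Ala): third position 4-fold.
Codon 2 AUU (Ile): third position 3-fold.
Codon 3 AAA (Lys): third position 2-fold.
Codon 4 UCC (Ser): third position 4-fold.
Codon 5 UGC (Cys): third position 2-fold.
Codon 6 CUU (Leu): third position 4-fold.
Four-fold degenerate third positions: 3.

3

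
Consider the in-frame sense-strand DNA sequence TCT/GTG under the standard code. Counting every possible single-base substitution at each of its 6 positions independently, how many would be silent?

Codon 1 (TCT, Ser): 3 synonymous substitutions.
Codon 2 (GTG, Val): 3 synonymous substitutions.
Total: 3 + 3 = 6.

6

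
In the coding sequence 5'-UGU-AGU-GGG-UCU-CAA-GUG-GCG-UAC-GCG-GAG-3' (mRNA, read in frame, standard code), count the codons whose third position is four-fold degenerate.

5

Codon 1 UGU (Cys): third position 2-fold.
Codon 2 AGU (Ser): third position 2-fold.
Codon 3 GGG (Gly): third position 4-fold.
Codon 4 UCU (Ser): third position 4-fold.
Codon 5 CAA (Gln): third position 2-fold.
Codon 6 GUG (Val): third position 4-fold.
Codon 7 GCG (Ala): third position 4-fold.
Codon 8 UAC (Tyr): third position 2-fold.
Codon 9 GCG (Ala): third position 4-fold.
Codon 10 GAG (Glu): third position 2-fold.
Four-fold degenerate third positions: 5.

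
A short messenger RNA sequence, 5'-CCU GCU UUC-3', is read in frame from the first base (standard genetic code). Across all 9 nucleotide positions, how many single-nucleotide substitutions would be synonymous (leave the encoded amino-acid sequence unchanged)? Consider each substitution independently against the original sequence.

7

Codon 1 (CCU, Pro): 3 synonymous substitutions.
Codon 2 (GCU, Ala): 3 synonymous substitutions.
Codon 3 (UUC, Phe): 1 synonymous substitution.
Total: 3 + 3 + 1 = 7.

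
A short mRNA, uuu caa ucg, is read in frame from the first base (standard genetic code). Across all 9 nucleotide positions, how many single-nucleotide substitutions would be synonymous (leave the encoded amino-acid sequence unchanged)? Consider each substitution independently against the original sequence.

Codon 1 (UUU, Phe): 1 synonymous substitution.
Codon 2 (CAA, Gln): 1 synonymous substitution.
Codon 3 (UCG, Ser): 3 synonymous substitutions.
Total: 1 + 1 + 3 = 5.

5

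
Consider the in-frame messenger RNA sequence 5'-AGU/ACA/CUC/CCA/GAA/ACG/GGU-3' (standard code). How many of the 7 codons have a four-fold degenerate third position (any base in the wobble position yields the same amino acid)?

Codon 1 AGU (Ser): third position 2-fold.
Codon 2 ACA (Thr): third position 4-fold.
Codon 3 CUC (Leu): third position 4-fold.
Codon 4 CCA (Pro): third position 4-fold.
Codon 5 GAA (Glu): third position 2-fold.
Codon 6 ACG (Thr): third position 4-fold.
Codon 7 GGU (Gly): third position 4-fold.
Four-fold degenerate third positions: 5.

5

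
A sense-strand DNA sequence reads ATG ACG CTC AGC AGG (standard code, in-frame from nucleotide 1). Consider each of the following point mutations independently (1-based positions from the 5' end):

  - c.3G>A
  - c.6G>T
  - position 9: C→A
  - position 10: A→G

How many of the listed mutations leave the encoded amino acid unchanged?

Codon 1: ATG (Met) → ATA (Ile) — missense.
Codon 2: ACG (Thr) → ACT (Thr) — synonymous.
Codon 3: CTC (Leu) → CTA (Leu) — synonymous.
Codon 4: AGC (Ser) → GGC (Gly) — missense.
Synonymous: 2 of 4.

2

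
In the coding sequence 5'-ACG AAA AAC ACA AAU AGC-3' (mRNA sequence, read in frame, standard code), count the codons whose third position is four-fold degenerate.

Codon 1 ACG (Thr): third position 4-fold.
Codon 2 AAA (Lys): third position 2-fold.
Codon 3 AAC (Asn): third position 2-fold.
Codon 4 ACA (Thr): third position 4-fold.
Codon 5 AAU (Asn): third position 2-fold.
Codon 6 AGC (Ser): third position 2-fold.
Four-fold degenerate third positions: 2.

2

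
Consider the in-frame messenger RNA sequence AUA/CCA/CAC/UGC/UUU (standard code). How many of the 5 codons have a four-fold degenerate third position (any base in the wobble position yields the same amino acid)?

Codon 1 AUA (Ile): third position 3-fold.
Codon 2 CCA (Pro): third position 4-fold.
Codon 3 CAC (His): third position 2-fold.
Codon 4 UGC (Cys): third position 2-fold.
Codon 5 UUU (Phe): third position 2-fold.
Four-fold degenerate third positions: 1.

1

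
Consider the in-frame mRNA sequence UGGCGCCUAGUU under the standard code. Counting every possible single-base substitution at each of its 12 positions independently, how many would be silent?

10

Codon 1 (UGG, Trp): 0 synonymous substitutions.
Codon 2 (CGC, Arg): 3 synonymous substitutions.
Codon 3 (CUA, Leu): 4 synonymous substitutions.
Codon 4 (GUU, Val): 3 synonymous substitutions.
Total: 0 + 3 + 4 + 3 = 10.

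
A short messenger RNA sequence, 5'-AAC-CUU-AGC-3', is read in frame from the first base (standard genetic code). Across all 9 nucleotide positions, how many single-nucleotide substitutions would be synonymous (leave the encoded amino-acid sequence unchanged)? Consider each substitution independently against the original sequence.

Codon 1 (AAC, Asn): 1 synonymous substitution.
Codon 2 (CUU, Leu): 3 synonymous substitutions.
Codon 3 (AGC, Ser): 1 synonymous substitution.
Total: 1 + 3 + 1 = 5.

5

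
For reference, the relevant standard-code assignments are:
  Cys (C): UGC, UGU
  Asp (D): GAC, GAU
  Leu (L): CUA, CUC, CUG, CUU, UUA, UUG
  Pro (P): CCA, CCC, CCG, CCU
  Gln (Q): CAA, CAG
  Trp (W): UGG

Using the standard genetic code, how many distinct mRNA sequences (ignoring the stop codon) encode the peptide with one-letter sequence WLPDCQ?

192

Trp: 1 codon.
Leu: 6 codons.
Pro: 4 codons.
Asp: 2 codons.
Cys: 2 codons.
Gln: 2 codons.
1 × 6 × 4 × 2 × 2 × 2 = 192.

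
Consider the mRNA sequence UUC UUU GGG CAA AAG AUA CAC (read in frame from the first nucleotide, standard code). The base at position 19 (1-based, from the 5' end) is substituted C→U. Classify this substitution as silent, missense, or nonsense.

Position 19 falls in codon 7: CAC → His.
After the substitution the codon is UAC → Tyr.
His ≠ Tyr, so this is a missense mutation.

missense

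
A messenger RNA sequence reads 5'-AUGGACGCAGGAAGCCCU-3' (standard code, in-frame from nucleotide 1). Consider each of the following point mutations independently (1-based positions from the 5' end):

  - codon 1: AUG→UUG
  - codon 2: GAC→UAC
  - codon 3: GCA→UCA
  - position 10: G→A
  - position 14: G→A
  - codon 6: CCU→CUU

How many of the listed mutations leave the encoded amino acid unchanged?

0

Codon 1: AUG (Met) → UUG (Leu) — missense.
Codon 2: GAC (Asp) → UAC (Tyr) — missense.
Codon 3: GCA (Ala) → UCA (Ser) — missense.
Codon 4: GGA (Gly) → AGA (Arg) — missense.
Codon 5: AGC (Ser) → AAC (Asn) — missense.
Codon 6: CCU (Pro) → CUU (Leu) — missense.
Synonymous: 0 of 6.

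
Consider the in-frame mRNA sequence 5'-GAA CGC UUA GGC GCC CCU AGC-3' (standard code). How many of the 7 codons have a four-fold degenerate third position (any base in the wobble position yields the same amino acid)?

4

Codon 1 GAA (Glu): third position 2-fold.
Codon 2 CGC (Arg): third position 4-fold.
Codon 3 UUA (Leu): third position 2-fold.
Codon 4 GGC (Gly): third position 4-fold.
Codon 5 GCC (Ala): third position 4-fold.
Codon 6 CCU (Pro): third position 4-fold.
Codon 7 AGC (Ser): third position 2-fold.
Four-fold degenerate third positions: 4.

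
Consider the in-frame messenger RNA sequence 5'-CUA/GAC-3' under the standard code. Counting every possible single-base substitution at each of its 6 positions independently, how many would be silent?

5

Codon 1 (CUA, Leu): 4 synonymous substitutions.
Codon 2 (GAC, Asp): 1 synonymous substitution.
Total: 4 + 1 = 5.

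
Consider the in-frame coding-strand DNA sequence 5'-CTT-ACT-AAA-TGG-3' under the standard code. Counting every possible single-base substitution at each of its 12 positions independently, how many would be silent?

Codon 1 (CTT, Leu): 3 synonymous substitutions.
Codon 2 (ACT, Thr): 3 synonymous substitutions.
Codon 3 (AAA, Lys): 1 synonymous substitution.
Codon 4 (TGG, Trp): 0 synonymous substitutions.
Total: 3 + 3 + 1 + 0 = 7.

7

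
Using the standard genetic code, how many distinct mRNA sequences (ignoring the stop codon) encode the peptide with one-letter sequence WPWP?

16

Trp: 1 codon.
Pro: 4 codons.
Trp: 1 codon.
Pro: 4 codons.
1 × 4 × 1 × 4 = 16.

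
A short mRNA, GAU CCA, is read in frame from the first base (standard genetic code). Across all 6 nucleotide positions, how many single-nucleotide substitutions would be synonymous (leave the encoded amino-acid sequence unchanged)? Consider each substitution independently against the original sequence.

Codon 1 (GAU, Asp): 1 synonymous substitution.
Codon 2 (CCA, Pro): 3 synonymous substitutions.
Total: 1 + 3 = 4.

4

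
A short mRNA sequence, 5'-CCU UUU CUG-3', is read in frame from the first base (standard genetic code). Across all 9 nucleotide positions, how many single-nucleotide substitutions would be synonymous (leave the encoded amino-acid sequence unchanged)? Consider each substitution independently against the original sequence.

Codon 1 (CCU, Pro): 3 synonymous substitutions.
Codon 2 (UUU, Phe): 1 synonymous substitution.
Codon 3 (CUG, Leu): 4 synonymous substitutions.
Total: 3 + 1 + 4 = 8.

8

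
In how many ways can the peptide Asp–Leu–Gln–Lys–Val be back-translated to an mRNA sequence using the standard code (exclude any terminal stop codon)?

192

Asp: 2 codons.
Leu: 6 codons.
Gln: 2 codons.
Lys: 2 codons.
Val: 4 codons.
2 × 6 × 2 × 2 × 4 = 192.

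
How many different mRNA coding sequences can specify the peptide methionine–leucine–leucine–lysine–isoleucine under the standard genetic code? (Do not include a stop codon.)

216

Met: 1 codon.
Leu: 6 codons.
Leu: 6 codons.
Lys: 2 codons.
Ile: 3 codons.
1 × 6 × 6 × 2 × 3 = 216.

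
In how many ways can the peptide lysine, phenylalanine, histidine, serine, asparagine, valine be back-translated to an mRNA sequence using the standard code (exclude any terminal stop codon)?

384

Lys: 2 codons.
Phe: 2 codons.
His: 2 codons.
Ser: 6 codons.
Asn: 2 codons.
Val: 4 codons.
2 × 2 × 2 × 6 × 2 × 4 = 384.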